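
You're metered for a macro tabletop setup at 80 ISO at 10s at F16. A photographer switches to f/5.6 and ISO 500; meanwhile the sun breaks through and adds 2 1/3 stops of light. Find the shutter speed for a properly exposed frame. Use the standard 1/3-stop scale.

1/25s

Scene light: 2 1/3 stops brighter.
Aperture: f/16 → f/14 → f/13 → f/11 → f/10 → f/9 → f/8 → f/7.1 → f/6.3 → f/5.6 — 3 stops opened up (brighter).
ISO: 80 → 100 → 125 → 160 → 200 → 250 → 320 → 400 → 500 — 2 2/3 stops raised (brighter).
Net so far: 8 stops brighter. Shutter speed: 10 → 8 → 6 → 5 → 4 → 3.2 → 2.5 → 2 → 1.6 → 1.3 → 1 → 0.8 → 0.6 → 0.5 → 0.4 → 0.3 → 1/4 → 1/5 → 1/6 → 1/8 → 1/10 → 1/13 → 1/15 → 1/20 → 1/25.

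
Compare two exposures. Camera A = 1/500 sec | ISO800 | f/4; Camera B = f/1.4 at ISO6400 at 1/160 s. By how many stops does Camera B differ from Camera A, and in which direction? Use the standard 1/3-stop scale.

7 2/3 stops brighter

Aperture: f/4 → f/3.5 → f/3.2 → f/2.8 → f/2.5 → f/2.2 → f/2 → f/1.8 → f/1.6 → f/1.4 — 3 stops larger aperture (brighter).
Shutter speed: 1/500 → 1/400 → 1/320 → 1/250 → 1/200 → 1/160 — 1 2/3 stops slower (brighter).
ISO: 800 → 1000 → 1250 → 1600 → 2000 → 2500 → 3200 → 4000 → 5000 → 6400 — 3 stops raised (brighter).
Net: +3 +1 2/3 +3 = +7 2/3 stops.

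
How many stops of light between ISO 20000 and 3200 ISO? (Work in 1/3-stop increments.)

2 2/3 stops

20000 → 16000 → 12800 → 10000 → 8000 → 6400 → 5000 → 4000 → 3200 — count the steps: 8 third-stops = 2 2/3 stops.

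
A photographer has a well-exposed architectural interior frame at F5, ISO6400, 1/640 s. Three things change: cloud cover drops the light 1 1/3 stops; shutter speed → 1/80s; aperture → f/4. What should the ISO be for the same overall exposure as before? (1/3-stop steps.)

ISO 1250

Scene light: 1 1/3 stops darker.
Shutter speed: 1/640 → 1/500 → 1/400 → 1/320 → 1/250 → 1/200 → 1/160 → 1/125 → 1/100 → 1/80 — 3 stops slower (brighter).
Aperture: f/5 → f/4.5 → f/4 — 2/3 stop larger aperture (brighter).
Net so far: 2 1/3 stops brighter. ISO: 6400 → 5000 → 4000 → 3200 → 2500 → 2000 → 1600 → 1250.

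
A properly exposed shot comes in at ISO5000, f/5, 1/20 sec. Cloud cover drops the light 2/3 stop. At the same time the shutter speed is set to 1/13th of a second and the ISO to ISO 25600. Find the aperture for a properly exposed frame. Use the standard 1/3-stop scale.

Scene light: 2/3 stop darker.
Shutter speed: 1/20 → 1/15 → 1/13 — 2/3 stop longer (brighter).
ISO: 5000 → 6400 → 8000 → 10000 → 12800 → 16000 → 20000 → 25600 — 2 1/3 stops higher (brighter).
Net so far: 2 1/3 stops brighter. Aperture: f/5 → f/5.6 → f/6.3 → f/7.1 → f/8 → f/9 → f/10 → f/11.

f/11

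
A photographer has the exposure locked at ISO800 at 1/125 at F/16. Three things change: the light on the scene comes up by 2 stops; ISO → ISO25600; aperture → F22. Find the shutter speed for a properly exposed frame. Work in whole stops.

1/8000s

Scene light: 2 stops brighter.
ISO: 800 → 1600 → 3200 → 6400 → 12800 → 25600 — 5 stops raised (brighter).
Aperture: f/16 → f/22 — 1 stop smaller aperture (darker).
Net so far: 6 stops brighter. Shutter speed: 1/125 → 1/250 → 1/500 → 1/1000 → 1/2000 → 1/4000 → 1/8000.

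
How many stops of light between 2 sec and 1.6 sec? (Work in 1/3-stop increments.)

2 → 1.6 — count the steps: 1 third-stops = 1/3 stop.

1/3 stop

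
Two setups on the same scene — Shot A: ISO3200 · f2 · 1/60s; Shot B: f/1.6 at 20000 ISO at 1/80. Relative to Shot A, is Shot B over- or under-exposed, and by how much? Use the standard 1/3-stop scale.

Aperture: f/2 → f/1.8 → f/1.6 — 2/3 stop wider (brighter).
Shutter speed: 1/60 → 1/80 — 1/3 stop faster (darker).
ISO: 3200 → 4000 → 5000 → 6400 → 8000 → 10000 → 12800 → 16000 → 20000 — 2 2/3 stops raised (brighter).
Net: +2/3 −1/3 +2 2/3 = +3 stops.

3 stops brighter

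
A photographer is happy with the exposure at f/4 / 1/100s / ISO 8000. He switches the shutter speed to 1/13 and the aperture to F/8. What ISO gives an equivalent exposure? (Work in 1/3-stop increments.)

Shutter speed: 1/100 → 1/80 → 1/60 → 1/50 → 1/40 → 1/30 → 1/25 → 1/20 → 1/15 → 1/13 — 3 stops longer (brighter).
Aperture: f/4 → f/4.5 → f/5 → f/5.6 → f/6.3 → f/7.1 → f/8 — 2 stops stopped down (darker).
Net change so far: 1 stop brighter. Offset with the ISO: 8000 → 6400 → 5000 → 4000.

ISO 4000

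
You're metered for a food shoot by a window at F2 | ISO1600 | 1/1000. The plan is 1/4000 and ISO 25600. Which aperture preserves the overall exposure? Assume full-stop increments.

f/4

Shutter speed: 1/1000 → 1/2000 → 1/4000 — 2 stops shorter (darker).
ISO: 1600 → 3200 → 6400 → 12800 → 25600 — 4 stops raised (brighter).
Net change so far: 2 stops brighter. Offset with the aperture: f/2 → f/2.8 → f/4.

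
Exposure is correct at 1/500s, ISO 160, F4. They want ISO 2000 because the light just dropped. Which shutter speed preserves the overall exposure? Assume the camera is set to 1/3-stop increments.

ISO: 160 → 200 → 250 → 320 → 400 → 500 → 640 → 800 → 1000 → 1250 → 1600 → 2000 — 3 2/3 stops higher (brighter).
Need 3 2/3 stops darker from the shutter speed: 1/500 → 1/640 → 1/800 → 1/1000 → 1/1250 → 1/1600 → 1/2000 → 1/2500 → 1/3200 → 1/4000 → 1/5000 → 1/6400.

1/6400s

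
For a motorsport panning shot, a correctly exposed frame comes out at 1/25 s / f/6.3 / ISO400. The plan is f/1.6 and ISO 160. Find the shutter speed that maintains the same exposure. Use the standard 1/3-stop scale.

1/160s

Aperture: f/6.3 → f/5.6 → f/5 → f/4.5 → f/4 → f/3.5 → f/3.2 → f/2.8 → f/2.5 → f/2.2 → f/2 → f/1.8 → f/1.6 — 4 stops wider (brighter).
ISO: 400 → 320 → 250 → 200 → 160 — 1 1/3 stops lower (darker).
Net change so far: 2 2/3 stops brighter. Offset with the shutter speed: 1/25 → 1/30 → 1/40 → 1/50 → 1/60 → 1/80 → 1/100 → 1/125 → 1/160.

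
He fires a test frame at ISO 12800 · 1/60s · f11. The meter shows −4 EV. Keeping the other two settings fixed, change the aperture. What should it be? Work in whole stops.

f/2.8

Underexposed by 4 stops → need 4 stops brighter.
Aperture: f/11 → f/8 → f/5.6 → f/4 → f/2.8.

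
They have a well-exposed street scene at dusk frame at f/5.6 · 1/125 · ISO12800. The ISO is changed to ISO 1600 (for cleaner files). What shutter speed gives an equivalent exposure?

1/15s

ISO: 12800 → 6400 → 3200 → 1600 — 3 stops lower (darker).
Need 3 stops brighter from the shutter speed: 1/125 → 1/60 → 1/30 → 1/15.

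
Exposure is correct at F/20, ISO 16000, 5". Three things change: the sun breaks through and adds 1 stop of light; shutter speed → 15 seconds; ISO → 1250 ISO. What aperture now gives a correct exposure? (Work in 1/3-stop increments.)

Scene light: 1 stop brighter.
Shutter speed: 5 → 6 → 8 → 10 → 13 → 15 — 1 2/3 stops slower (brighter).
ISO: 16000 → 12800 → 10000 → 8000 → 6400 → 5000 → 4000 → 3200 → 2500 → 2000 → 1600 → 1250 — 3 2/3 stops lower (darker).
Net so far: 1 stop darker. Aperture: f/20 → f/18 → f/16 → f/14.

f/14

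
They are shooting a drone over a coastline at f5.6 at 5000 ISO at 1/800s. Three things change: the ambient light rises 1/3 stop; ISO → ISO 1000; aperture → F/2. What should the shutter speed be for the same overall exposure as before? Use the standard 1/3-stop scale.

Scene light: 1/3 stop brighter.
ISO: 5000 → 4000 → 3200 → 2500 → 2000 → 1600 → 1250 → 1000 — 2 1/3 stops lower (darker).
Aperture: f/5.6 → f/5 → f/4.5 → f/4 → f/3.5 → f/3.2 → f/2.8 → f/2.5 → f/2.2 → f/2 — 3 stops opened up (brighter).
Net so far: 1 stop brighter. Shutter speed: 1/800 → 1/1000 → 1/1250 → 1/1600.

1/1600s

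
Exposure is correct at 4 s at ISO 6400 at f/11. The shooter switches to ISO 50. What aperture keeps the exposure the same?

f/1.0

ISO: 6400 → 3200 → 1600 → 800 → 400 → 200 → 100 → 50 — 7 stops lower (darker).
Need 7 stops brighter from the aperture: f/11 → f/8 → f/5.6 → f/4 → f/2.8 → f/2 → f/1.4 → f/1.0.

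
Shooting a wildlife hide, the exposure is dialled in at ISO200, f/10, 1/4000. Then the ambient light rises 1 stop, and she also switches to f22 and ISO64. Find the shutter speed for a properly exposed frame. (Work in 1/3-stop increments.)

1/500s

Scene light: 1 stop brighter.
Aperture: f/10 → f/11 → f/13 → f/14 → f/16 → f/18 → f/20 → f/22 — 2 1/3 stops narrower (darker).
ISO: 200 → 160 → 125 → 100 → 80 → 64 — 1 2/3 stops lower (darker).
Net so far: 3 stops darker. Shutter speed: 1/4000 → 1/3200 → 1/2500 → 1/2000 → 1/1600 → 1/1250 → 1/1000 → 1/800 → 1/640 → 1/500.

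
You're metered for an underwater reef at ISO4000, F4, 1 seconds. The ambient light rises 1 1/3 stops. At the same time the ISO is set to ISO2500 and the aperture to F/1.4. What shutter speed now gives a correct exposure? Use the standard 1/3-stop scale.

Scene light: 1 1/3 stops brighter.
ISO: 4000 → 3200 → 2500 — 2/3 stop dropped (darker).
Aperture: f/4 → f/3.5 → f/3.2 → f/2.8 → f/2.5 → f/2.2 → f/2 → f/1.8 → f/1.6 → f/1.4 — 3 stops wider (brighter).
Net so far: 3 2/3 stops brighter. Shutter speed: 1 → 0.8 → 0.6 → 0.5 → 0.4 → 0.3 → 1/4 → 1/5 → 1/6 → 1/8 → 1/10 → 1/13.

1/13s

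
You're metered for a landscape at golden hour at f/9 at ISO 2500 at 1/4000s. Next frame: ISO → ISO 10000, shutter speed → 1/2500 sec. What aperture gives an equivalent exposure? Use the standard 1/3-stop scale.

ISO: 2500 → 3200 → 4000 → 5000 → 6400 → 8000 → 10000 — 2 stops higher (brighter).
Shutter speed: 1/4000 → 1/3200 → 1/2500 — 2/3 stop slower (brighter).
Net change so far: 2 2/3 stops brighter. Offset with the aperture: f/9 → f/10 → f/11 → f/13 → f/14 → f/16 → f/18 → f/20 → f/22.

f/22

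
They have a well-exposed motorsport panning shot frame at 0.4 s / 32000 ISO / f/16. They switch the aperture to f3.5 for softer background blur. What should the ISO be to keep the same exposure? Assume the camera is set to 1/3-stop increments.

ISO 1600

Aperture: f/16 → f/14 → f/13 → f/11 → f/10 → f/9 → f/8 → f/7.1 → f/6.3 → f/5.6 → f/5 → f/4.5 → f/4 → f/3.5 — 4 1/3 stops larger aperture (brighter).
Need 4 1/3 stops darker from the ISO: 32000 → 25600 → 20000 → 16000 → 12800 → 10000 → 8000 → 6400 → 5000 → 4000 → 3200 → 2500 → 2000 → 1600.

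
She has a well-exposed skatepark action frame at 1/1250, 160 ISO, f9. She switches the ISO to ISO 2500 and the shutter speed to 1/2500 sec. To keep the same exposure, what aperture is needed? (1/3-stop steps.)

f/25

ISO: 160 → 200 → 250 → 320 → 400 → 500 → 640 → 800 → 1000 → 1250 → 1600 → 2000 → 2500 — 4 stops higher (brighter).
Shutter speed: 1/1250 → 1/1600 → 1/2000 → 1/2500 — 1 stop shorter (darker).
Net change so far: 3 stops brighter. Offset with the aperture: f/9 → f/10 → f/11 → f/13 → f/14 → f/16 → f/18 → f/20 → f/22 → f/25.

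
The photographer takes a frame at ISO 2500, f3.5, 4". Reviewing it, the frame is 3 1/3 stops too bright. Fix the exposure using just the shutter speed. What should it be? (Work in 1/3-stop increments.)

Overexposed by 3 1/3 stops → need 3 1/3 stops darker.
Shutter speed: 4 → 3.2 → 2.5 → 2 → 1.6 → 1.3 → 1 → 0.8 → 0.6 → 0.5 → 0.4.

0.4 s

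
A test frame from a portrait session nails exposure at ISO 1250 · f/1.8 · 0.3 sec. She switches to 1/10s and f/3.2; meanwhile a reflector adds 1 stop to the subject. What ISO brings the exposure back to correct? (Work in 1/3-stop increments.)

Scene light: 1 stop brighter.
Shutter speed: 0.3 → 1/4 → 1/5 → 1/6 → 1/8 → 1/10 — 1 2/3 stops faster (darker).
Aperture: f/1.8 → f/2 → f/2.2 → f/2.5 → f/2.8 → f/3.2 — 1 2/3 stops narrower (darker).
Net so far: 2 1/3 stops darker. ISO: 1250 → 1600 → 2000 → 2500 → 3200 → 4000 → 5000 → 6400.

ISO 6400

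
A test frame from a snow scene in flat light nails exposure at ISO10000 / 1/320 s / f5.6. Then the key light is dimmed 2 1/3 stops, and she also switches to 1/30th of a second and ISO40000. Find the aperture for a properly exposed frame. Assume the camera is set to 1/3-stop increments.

Scene light: 2 1/3 stops darker.
Shutter speed: 1/320 → 1/250 → 1/200 → 1/160 → 1/125 → 1/100 → 1/80 → 1/60 → 1/50 → 1/40 → 1/30 — 3 1/3 stops slower (brighter).
ISO: 10000 → 12800 → 16000 → 20000 → 25600 → 32000 → 40000 — 2 stops raised (brighter).
Net so far: 3 stops brighter. Aperture: f/5.6 → f/6.3 → f/7.1 → f/8 → f/9 → f/10 → f/11 → f/13 → f/14 → f/16.

f/16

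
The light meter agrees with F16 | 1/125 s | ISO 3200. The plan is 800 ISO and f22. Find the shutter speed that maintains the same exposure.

1/15s

ISO: 3200 → 1600 → 800 — 2 stops dropped (darker).
Aperture: f/16 → f/22 — 1 stop smaller aperture (darker).
Net change so far: 3 stops darker. Offset with the shutter speed: 1/125 → 1/60 → 1/30 → 1/15.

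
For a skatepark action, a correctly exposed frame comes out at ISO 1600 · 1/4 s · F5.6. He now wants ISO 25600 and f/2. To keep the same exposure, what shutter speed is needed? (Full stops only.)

1/500s

ISO: 1600 → 3200 → 6400 → 12800 → 25600 — 4 stops raised (brighter).
Aperture: f/5.6 → f/4 → f/2.8 → f/2 — 3 stops opened up (brighter).
Net change so far: 7 stops brighter. Offset with the shutter speed: 1/4 → 1/8 → 1/15 → 1/30 → 1/60 → 1/125 → 1/250 → 1/500.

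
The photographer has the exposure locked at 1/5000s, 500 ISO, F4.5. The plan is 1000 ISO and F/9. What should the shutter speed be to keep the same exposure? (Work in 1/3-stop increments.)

1/2500s

ISO: 500 → 640 → 800 → 1000 — 1 stop higher (brighter).
Aperture: f/4.5 → f/5 → f/5.6 → f/6.3 → f/7.1 → f/8 → f/9 — 2 stops stopped down (darker).
Net change so far: 1 stop darker. Offset with the shutter speed: 1/5000 → 1/4000 → 1/3200 → 1/2500.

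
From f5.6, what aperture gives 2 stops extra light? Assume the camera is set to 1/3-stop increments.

f/2.8

Aperture: f/5.6 → f/5 → f/4.5 → f/4 → f/3.5 → f/3.2 → f/2.8 — 2 stops wider (brighter).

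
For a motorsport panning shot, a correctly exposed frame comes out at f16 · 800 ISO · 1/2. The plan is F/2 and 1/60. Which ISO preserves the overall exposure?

Aperture: f/16 → f/11 → f/8 → f/5.6 → f/4 → f/2.8 → f/2 — 6 stops larger aperture (brighter).
Shutter speed: 1/2 → 1/4 → 1/8 → 1/15 → 1/30 → 1/60 — 5 stops faster (darker).
Net change so far: 1 stop brighter. Offset with the ISO: 800 → 400.

ISO 400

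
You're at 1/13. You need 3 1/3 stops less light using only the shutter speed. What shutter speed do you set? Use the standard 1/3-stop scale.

1/125s

Shutter speed: 1/13 → 1/15 → 1/20 → 1/25 → 1/30 → 1/40 → 1/50 → 1/60 → 1/80 → 1/100 → 1/125 — 3 1/3 stops shorter (darker).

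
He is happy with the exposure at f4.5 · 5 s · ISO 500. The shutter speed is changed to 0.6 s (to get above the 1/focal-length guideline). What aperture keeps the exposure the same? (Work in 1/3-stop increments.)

f/1.6

Shutter speed: 5 → 4 → 3.2 → 2.5 → 2 → 1.6 → 1.3 → 1 → 0.8 → 0.6 — 3 stops faster (darker).
Need 3 stops brighter from the aperture: f/4.5 → f/4 → f/3.5 → f/3.2 → f/2.8 → f/2.5 → f/2.2 → f/2 → f/1.8 → f/1.6.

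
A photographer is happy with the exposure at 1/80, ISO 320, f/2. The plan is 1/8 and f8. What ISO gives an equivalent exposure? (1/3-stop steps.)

Shutter speed: 1/80 → 1/60 → 1/50 → 1/40 → 1/30 → 1/25 → 1/20 → 1/15 → 1/13 → 1/10 → 1/8 — 3 1/3 stops slower (brighter).
Aperture: f/2 → f/2.2 → f/2.5 → f/2.8 → f/3.2 → f/3.5 → f/4 → f/4.5 → f/5 → f/5.6 → f/6.3 → f/7.1 → f/8 — 4 stops stopped down (darker).
Net change so far: 2/3 stop darker. Offset with the ISO: 320 → 400 → 500.

ISO 500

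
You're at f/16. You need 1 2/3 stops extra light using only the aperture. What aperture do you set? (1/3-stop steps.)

f/9

Aperture: f/16 → f/14 → f/13 → f/11 → f/10 → f/9 — 1 2/3 stops opened up (brighter).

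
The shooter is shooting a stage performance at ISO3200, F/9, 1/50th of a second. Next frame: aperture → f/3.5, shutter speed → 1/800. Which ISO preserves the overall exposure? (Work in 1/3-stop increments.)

Aperture: f/9 → f/8 → f/7.1 → f/6.3 → f/5.6 → f/5 → f/4.5 → f/4 → f/3.5 — 2 2/3 stops larger aperture (brighter).
Shutter speed: 1/50 → 1/60 → 1/80 → 1/100 → 1/125 → 1/160 → 1/200 → 1/250 → 1/320 → 1/400 → 1/500 → 1/640 → 1/800 — 4 stops shorter (darker).
Net change so far: 1 1/3 stops darker. Offset with the ISO: 3200 → 4000 → 5000 → 6400 → 8000.

ISO 8000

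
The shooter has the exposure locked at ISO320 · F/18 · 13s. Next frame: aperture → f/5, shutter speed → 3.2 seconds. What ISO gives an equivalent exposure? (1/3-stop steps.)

Aperture: f/18 → f/16 → f/14 → f/13 → f/11 → f/10 → f/9 → f/8 → f/7.1 → f/6.3 → f/5.6 → f/5 — 3 2/3 stops larger aperture (brighter).
Shutter speed: 13 → 10 → 8 → 6 → 5 → 4 → 3.2 — 2 stops shorter (darker).
Net change so far: 1 2/3 stops brighter. Offset with the ISO: 320 → 250 → 200 → 160 → 125 → 100.

ISO 100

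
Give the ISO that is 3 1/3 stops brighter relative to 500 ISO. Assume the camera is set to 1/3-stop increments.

ISO: 500 → 640 → 800 → 1000 → 1250 → 1600 → 2000 → 2500 → 3200 → 4000 → 5000 — 3 1/3 stops higher (brighter).

ISO 5000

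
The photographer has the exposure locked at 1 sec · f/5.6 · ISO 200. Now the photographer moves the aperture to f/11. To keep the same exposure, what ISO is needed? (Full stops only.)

ISO 800

Aperture: f/5.6 → f/8 → f/11 — 2 stops smaller aperture (darker).
Need 2 stops brighter from the ISO: 200 → 400 → 800.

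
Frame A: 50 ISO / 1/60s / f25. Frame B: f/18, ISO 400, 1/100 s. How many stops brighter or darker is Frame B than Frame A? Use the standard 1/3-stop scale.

3 1/3 stops brighter

Aperture: f/25 → f/22 → f/20 → f/18 — 1 stop opened up (brighter).
Shutter speed: 1/60 → 1/80 → 1/100 — 2/3 stop faster (darker).
ISO: 50 → 64 → 80 → 100 → 125 → 160 → 200 → 250 → 320 → 400 — 3 stops raised (brighter).
Net: +1 −2/3 +3 = +3 1/3 stops.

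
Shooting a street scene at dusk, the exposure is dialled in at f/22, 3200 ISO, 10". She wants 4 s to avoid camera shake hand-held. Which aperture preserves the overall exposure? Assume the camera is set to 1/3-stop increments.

Shutter speed: 10 → 8 → 6 → 5 → 4 — 1 1/3 stops faster (darker).
Need 1 1/3 stops brighter from the aperture: f/22 → f/20 → f/18 → f/16 → f/14.

f/14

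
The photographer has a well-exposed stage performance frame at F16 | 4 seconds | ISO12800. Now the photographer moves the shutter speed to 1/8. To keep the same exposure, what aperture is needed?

f/2.8

Shutter speed: 4 → 2 → 1 → 1/2 → 1/4 → 1/8 — 5 stops faster (darker).
Need 5 stops brighter from the aperture: f/16 → f/11 → f/8 → f/5.6 → f/4 → f/2.8.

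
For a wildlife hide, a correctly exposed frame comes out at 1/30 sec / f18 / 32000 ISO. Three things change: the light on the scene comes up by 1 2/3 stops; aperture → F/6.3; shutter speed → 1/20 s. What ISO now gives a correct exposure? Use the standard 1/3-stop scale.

ISO 800

Scene light: 1 2/3 stops brighter.
Aperture: f/18 → f/16 → f/14 → f/13 → f/11 → f/10 → f/9 → f/8 → f/7.1 → f/6.3 — 3 stops wider (brighter).
Shutter speed: 1/30 → 1/25 → 1/20 — 2/3 stop longer (brighter).
Net so far: 5 1/3 stops brighter. ISO: 32000 → 25600 → 20000 → 16000 → 12800 → 10000 → 8000 → 6400 → 5000 → 4000 → 3200 → 2500 → 2000 → 1600 → 1250 → 1000 → 800.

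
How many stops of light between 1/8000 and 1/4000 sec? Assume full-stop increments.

1/8000 → 1/4000 — count the steps: 1 stop.

1 stop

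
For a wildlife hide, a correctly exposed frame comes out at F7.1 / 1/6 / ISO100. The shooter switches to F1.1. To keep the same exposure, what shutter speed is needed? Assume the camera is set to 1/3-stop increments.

1/250s

Aperture: f/7.1 → f/6.3 → f/5.6 → f/5 → f/4.5 → f/4 → f/3.5 → f/3.2 → f/2.8 → f/2.5 → f/2.2 → f/2 → f/1.8 → f/1.6 → f/1.4 → f/1.2 → f/1.1 — 5 1/3 stops larger aperture (brighter).
Need 5 1/3 stops darker from the shutter speed: 1/6 → 1/8 → 1/10 → 1/13 → 1/15 → 1/20 → 1/25 → 1/30 → 1/40 → 1/50 → 1/60 → 1/80 → 1/100 → 1/125 → 1/160 → 1/200 → 1/250.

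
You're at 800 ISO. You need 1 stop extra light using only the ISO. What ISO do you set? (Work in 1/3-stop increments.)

ISO 1600

ISO: 800 → 1000 → 1250 → 1600 — 1 stop higher (brighter).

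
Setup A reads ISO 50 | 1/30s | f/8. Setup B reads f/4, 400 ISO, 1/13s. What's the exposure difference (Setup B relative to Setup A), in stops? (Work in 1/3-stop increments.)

Aperture: f/8 → f/7.1 → f/6.3 → f/5.6 → f/5 → f/4.5 → f/4 — 2 stops wider (brighter).
Shutter speed: 1/30 → 1/25 → 1/20 → 1/15 → 1/13 — 1 1/3 stops slower (brighter).
ISO: 50 → 64 → 80 → 100 → 125 → 160 → 200 → 250 → 320 → 400 — 3 stops raised (brighter).
Net: +2 +1 1/3 +3 = +6 1/3 stops.

6 1/3 stops brighter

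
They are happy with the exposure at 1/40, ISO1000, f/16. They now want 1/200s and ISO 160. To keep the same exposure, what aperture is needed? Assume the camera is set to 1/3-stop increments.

f/2.8

Shutter speed: 1/40 → 1/50 → 1/60 → 1/80 → 1/100 → 1/125 → 1/160 → 1/200 — 2 1/3 stops shorter (darker).
ISO: 1000 → 800 → 640 → 500 → 400 → 320 → 250 → 200 → 160 — 2 2/3 stops dropped (darker).
Net change so far: 5 stops darker. Offset with the aperture: f/16 → f/14 → f/13 → f/11 → f/10 → f/9 → f/8 → f/7.1 → f/6.3 → f/5.6 → f/5 → f/4.5 → f/4 → f/3.5 → f/3.2 → f/2.8.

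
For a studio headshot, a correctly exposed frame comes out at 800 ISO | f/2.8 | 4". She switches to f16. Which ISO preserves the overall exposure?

ISO 25600

Aperture: f/2.8 → f/4 → f/5.6 → f/8 → f/11 → f/16 — 5 stops smaller aperture (darker).
Need 5 stops brighter from the ISO: 800 → 1600 → 3200 → 6400 → 12800 → 25600.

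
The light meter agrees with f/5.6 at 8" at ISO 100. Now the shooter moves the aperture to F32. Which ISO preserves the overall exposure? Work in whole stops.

Aperture: f/5.6 → f/8 → f/11 → f/16 → f/22 → f/32 — 5 stops smaller aperture (darker).
Need 5 stops brighter from the ISO: 100 → 200 → 400 → 800 → 1600 → 3200.

ISO 3200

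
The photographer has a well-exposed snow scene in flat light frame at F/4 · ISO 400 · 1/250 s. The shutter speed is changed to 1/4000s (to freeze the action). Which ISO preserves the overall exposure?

ISO 6400

Shutter speed: 1/250 → 1/500 → 1/1000 → 1/2000 → 1/4000 — 4 stops shorter (darker).
Need 4 stops brighter from the ISO: 400 → 800 → 1600 → 3200 → 6400.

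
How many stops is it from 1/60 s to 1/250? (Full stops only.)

1/60 → 1/125 → 1/250 — count the steps: 2 stops.

2 stops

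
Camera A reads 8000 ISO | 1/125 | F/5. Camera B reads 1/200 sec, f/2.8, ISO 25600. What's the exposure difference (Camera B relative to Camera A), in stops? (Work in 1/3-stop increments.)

2 2/3 stops brighter

Aperture: f/5 → f/4.5 → f/4 → f/3.5 → f/3.2 → f/2.8 — 1 2/3 stops opened up (brighter).
Shutter speed: 1/125 → 1/160 → 1/200 — 2/3 stop faster (darker).
ISO: 8000 → 10000 → 12800 → 16000 → 20000 → 25600 — 1 2/3 stops higher (brighter).
Net: +1 2/3 −2/3 +1 2/3 = +2 2/3 stops.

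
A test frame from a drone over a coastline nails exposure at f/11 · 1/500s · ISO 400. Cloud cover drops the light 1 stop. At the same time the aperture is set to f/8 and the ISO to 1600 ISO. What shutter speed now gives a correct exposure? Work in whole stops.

1/2000s

Scene light: 1 stop darker.
Aperture: f/11 → f/8 — 1 stop wider (brighter).
ISO: 400 → 800 → 1600 — 2 stops higher (brighter).
Net so far: 2 stops brighter. Shutter speed: 1/500 → 1/1000 → 1/2000.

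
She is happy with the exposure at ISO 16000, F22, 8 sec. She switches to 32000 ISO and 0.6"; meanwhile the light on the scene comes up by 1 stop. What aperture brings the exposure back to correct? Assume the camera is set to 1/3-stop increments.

Scene light: 1 stop brighter.
ISO: 16000 → 20000 → 25600 → 32000 — 1 stop higher (brighter).
Shutter speed: 8 → 6 → 5 → 4 → 3.2 → 2.5 → 2 → 1.6 → 1.3 → 1 → 0.8 → 0.6 — 3 2/3 stops shorter (darker).
Net so far: 1 2/3 stops darker. Aperture: f/22 → f/20 → f/18 → f/16 → f/14 → f/13.

f/13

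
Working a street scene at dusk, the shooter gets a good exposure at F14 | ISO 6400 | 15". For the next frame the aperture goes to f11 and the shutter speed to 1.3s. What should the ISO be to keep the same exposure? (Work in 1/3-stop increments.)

ISO 51200

Aperture: f/14 → f/13 → f/11 — 2/3 stop opened up (brighter).
Shutter speed: 15 → 13 → 10 → 8 → 6 → 5 → 4 → 3.2 → 2.5 → 2 → 1.6 → 1.3 — 3 2/3 stops faster (darker).
Net change so far: 3 stops darker. Offset with the ISO: 6400 → 8000 → 10000 → 12800 → 16000 → 20000 → 25600 → 32000 → 40000 → 51200.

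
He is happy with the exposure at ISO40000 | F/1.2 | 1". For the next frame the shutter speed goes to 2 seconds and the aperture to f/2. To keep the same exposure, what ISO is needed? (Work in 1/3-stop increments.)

Shutter speed: 1 → 1.3 → 1.6 → 2 — 1 stop longer (brighter).
Aperture: f/1.2 → f/1.4 → f/1.6 → f/1.8 → f/2 — 1 1/3 stops narrower (darker).
Net change so far: 1/3 stop darker. Offset with the ISO: 40000 → 51200.

ISO 51200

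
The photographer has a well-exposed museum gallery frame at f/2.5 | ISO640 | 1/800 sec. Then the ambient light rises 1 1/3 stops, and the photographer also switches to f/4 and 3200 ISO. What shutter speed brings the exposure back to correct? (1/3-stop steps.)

1/4000s

Scene light: 1 1/3 stops brighter.
Aperture: f/2.5 → f/2.8 → f/3.2 → f/3.5 → f/4 — 1 1/3 stops smaller aperture (darker).
ISO: 640 → 800 → 1000 → 1250 → 1600 → 2000 → 2500 → 3200 — 2 1/3 stops raised (brighter).
Net so far: 2 1/3 stops brighter. Shutter speed: 1/800 → 1/1000 → 1/1250 → 1/1600 → 1/2000 → 1/2500 → 1/3200 → 1/4000.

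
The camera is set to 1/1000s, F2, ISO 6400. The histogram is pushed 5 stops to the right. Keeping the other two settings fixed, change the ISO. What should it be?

ISO 200

Overexposed by 5 stops → need 5 stops darker.
ISO: 6400 → 3200 → 1600 → 800 → 400 → 200.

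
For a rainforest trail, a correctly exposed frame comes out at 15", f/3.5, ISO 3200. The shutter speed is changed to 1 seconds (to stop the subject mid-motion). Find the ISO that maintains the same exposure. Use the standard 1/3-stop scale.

ISO 51200

Shutter speed: 15 → 13 → 10 → 8 → 6 → 5 → 4 → 3.2 → 2.5 → 2 → 1.6 → 1.3 → 1 — 4 stops faster (darker).
Need 4 stops brighter from the ISO: 3200 → 4000 → 5000 → 6400 → 8000 → 10000 → 12800 → 16000 → 20000 → 25600 → 32000 → 40000 → 51200.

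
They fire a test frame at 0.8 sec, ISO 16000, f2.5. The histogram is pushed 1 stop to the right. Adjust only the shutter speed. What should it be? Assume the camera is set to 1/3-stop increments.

Overexposed by 1 stop → need 1 stop darker.
Shutter speed: 0.8 → 0.6 → 0.5 → 0.4.

0.4 s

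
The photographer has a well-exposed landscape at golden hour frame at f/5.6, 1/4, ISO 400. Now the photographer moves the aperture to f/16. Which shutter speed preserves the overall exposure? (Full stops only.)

2 s

Aperture: f/5.6 → f/8 → f/11 → f/16 — 3 stops narrower (darker).
Need 3 stops brighter from the shutter speed: 1/4 → 1/2 → 1 → 2.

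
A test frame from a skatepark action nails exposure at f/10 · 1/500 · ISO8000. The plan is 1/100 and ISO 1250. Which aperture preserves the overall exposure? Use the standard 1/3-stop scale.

Shutter speed: 1/500 → 1/400 → 1/320 → 1/250 → 1/200 → 1/160 → 1/125 → 1/100 — 2 1/3 stops longer (brighter).
ISO: 8000 → 6400 → 5000 → 4000 → 3200 → 2500 → 2000 → 1600 → 1250 — 2 2/3 stops dropped (darker).
Net change so far: 1/3 stop darker. Offset with the aperture: f/10 → f/9.

f/9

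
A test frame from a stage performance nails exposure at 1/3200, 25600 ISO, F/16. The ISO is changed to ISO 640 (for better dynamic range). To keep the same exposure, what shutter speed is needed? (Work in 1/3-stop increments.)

1/80s

ISO: 25600 → 20000 → 16000 → 12800 → 10000 → 8000 → 6400 → 5000 → 4000 → 3200 → 2500 → 2000 → 1600 → 1250 → 1000 → 800 → 640 — 5 1/3 stops dropped (darker).
Need 5 1/3 stops brighter from the shutter speed: 1/3200 → 1/2500 → 1/2000 → 1/1600 → 1/1250 → 1/1000 → 1/800 → 1/640 → 1/500 → 1/400 → 1/320 → 1/250 → 1/200 → 1/160 → 1/125 → 1/100 → 1/80.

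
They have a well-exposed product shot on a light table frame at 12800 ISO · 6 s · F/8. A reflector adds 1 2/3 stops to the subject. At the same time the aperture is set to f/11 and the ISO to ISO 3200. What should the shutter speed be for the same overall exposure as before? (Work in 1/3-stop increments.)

15 s

Scene light: 1 2/3 stops brighter.
Aperture: f/8 → f/9 → f/10 → f/11 — 1 stop narrower (darker).
ISO: 12800 → 10000 → 8000 → 6400 → 5000 → 4000 → 3200 — 2 stops dropped (darker).
Net so far: 1 1/3 stops darker. Shutter speed: 6 → 8 → 10 → 13 → 15.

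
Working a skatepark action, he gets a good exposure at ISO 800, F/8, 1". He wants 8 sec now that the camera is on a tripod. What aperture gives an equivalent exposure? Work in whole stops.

f/22

Shutter speed: 1 → 2 → 4 → 8 — 3 stops longer (brighter).
Need 3 stops darker from the aperture: f/8 → f/11 → f/16 → f/22.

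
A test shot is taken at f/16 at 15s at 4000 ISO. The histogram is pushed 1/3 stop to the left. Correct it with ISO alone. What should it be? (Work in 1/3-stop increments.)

Underexposed by 1/3 stop → need 1/3 stop brighter.
ISO: 4000 → 5000.

ISO 5000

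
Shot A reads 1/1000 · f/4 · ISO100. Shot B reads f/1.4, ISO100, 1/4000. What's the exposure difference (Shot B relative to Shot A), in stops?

Aperture: f/4 → f/2.8 → f/2 → f/1.4 — 3 stops wider (brighter).
Shutter speed: 1/1000 → 1/2000 → 1/4000 — 2 stops faster (darker).
ISO: unchanged.
Net: +3 −2 = +1 stop.

1 stop brighter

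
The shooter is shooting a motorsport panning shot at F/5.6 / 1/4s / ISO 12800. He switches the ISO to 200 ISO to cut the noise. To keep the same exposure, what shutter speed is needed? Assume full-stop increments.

15 s

ISO: 12800 → 6400 → 3200 → 1600 → 800 → 400 → 200 — 6 stops lower (darker).
Need 6 stops brighter from the shutter speed: 1/4 → 1/2 → 1 → 2 → 4 → 8 → 15.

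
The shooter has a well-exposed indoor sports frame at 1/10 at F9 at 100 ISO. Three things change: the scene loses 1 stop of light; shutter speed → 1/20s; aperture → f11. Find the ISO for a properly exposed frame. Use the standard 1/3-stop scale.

Scene light: 1 stop darker.
Shutter speed: 1/10 → 1/13 → 1/15 → 1/20 — 1 stop shorter (darker).
Aperture: f/9 → f/10 → f/11 — 2/3 stop smaller aperture (darker).
Net so far: 2 2/3 stops darker. ISO: 100 → 125 → 160 → 200 → 250 → 320 → 400 → 500 → 640.

ISO 640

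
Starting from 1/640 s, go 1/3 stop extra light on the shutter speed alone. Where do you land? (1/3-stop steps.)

Shutter speed: 1/640 → 1/500 — 1/3 stop longer (brighter).

1/500s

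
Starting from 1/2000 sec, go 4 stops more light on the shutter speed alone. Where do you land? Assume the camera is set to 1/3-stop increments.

Shutter speed: 1/2000 → 1/1600 → 1/1250 → 1/1000 → 1/800 → 1/640 → 1/500 → 1/400 → 1/320 → 1/250 → 1/200 → 1/160 → 1/125 — 4 stops slower (brighter).

1/125s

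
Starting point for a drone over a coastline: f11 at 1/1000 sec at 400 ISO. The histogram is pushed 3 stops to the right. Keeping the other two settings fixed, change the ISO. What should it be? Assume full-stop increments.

ISO 50

Overexposed by 3 stops → need 3 stops darker.
ISO: 400 → 200 → 100 → 50.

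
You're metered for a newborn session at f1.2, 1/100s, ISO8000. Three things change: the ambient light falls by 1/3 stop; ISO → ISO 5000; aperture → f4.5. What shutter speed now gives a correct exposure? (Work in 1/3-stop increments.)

1/4s

Scene light: 1/3 stop darker.
ISO: 8000 → 6400 → 5000 — 2/3 stop lower (darker).
Aperture: f/1.2 → f/1.4 → f/1.6 → f/1.8 → f/2 → f/2.2 → f/2.5 → f/2.8 → f/3.2 → f/3.5 → f/4 → f/4.5 — 3 2/3 stops stopped down (darker).
Net so far: 4 2/3 stops darker. Shutter speed: 1/100 → 1/80 → 1/60 → 1/50 → 1/40 → 1/30 → 1/25 → 1/20 → 1/15 → 1/13 → 1/10 → 1/8 → 1/6 → 1/5 → 1/4.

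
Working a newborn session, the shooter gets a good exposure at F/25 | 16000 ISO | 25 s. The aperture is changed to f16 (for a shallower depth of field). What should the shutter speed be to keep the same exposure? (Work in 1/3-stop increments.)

10 s

Aperture: f/25 → f/22 → f/20 → f/18 → f/16 — 1 1/3 stops opened up (brighter).
Need 1 1/3 stops darker from the shutter speed: 25 → 20 → 15 → 13 → 10.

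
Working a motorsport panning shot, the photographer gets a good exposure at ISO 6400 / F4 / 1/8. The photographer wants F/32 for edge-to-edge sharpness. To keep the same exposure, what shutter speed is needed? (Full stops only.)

8 s

Aperture: f/4 → f/5.6 → f/8 → f/11 → f/16 → f/22 → f/32 — 6 stops smaller aperture (darker).
Need 6 stops brighter from the shutter speed: 1/8 → 1/4 → 1/2 → 1 → 2 → 4 → 8.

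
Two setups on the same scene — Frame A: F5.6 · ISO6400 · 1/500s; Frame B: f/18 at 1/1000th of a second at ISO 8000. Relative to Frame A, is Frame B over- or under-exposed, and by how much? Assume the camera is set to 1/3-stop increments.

Aperture: f/5.6 → f/6.3 → f/7.1 → f/8 → f/9 → f/10 → f/11 → f/13 → f/14 → f/16 → f/18 — 3 1/3 stops stopped down (darker).
Shutter speed: 1/500 → 1/640 → 1/800 → 1/1000 — 1 stop shorter (darker).
ISO: 6400 → 8000 — 1/3 stop raised (brighter).
Net: −3 1/3 −1 +1/3 = −4 stops.

4 stops darker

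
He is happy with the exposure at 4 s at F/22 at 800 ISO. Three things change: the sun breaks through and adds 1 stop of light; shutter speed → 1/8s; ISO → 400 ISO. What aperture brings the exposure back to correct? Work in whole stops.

f/4

Scene light: 1 stop brighter.
Shutter speed: 4 → 2 → 1 → 1/2 → 1/4 → 1/8 — 5 stops faster (darker).
ISO: 800 → 400 — 1 stop lower (darker).
Net so far: 5 stops darker. Aperture: f/22 → f/16 → f/11 → f/8 → f/5.6 → f/4.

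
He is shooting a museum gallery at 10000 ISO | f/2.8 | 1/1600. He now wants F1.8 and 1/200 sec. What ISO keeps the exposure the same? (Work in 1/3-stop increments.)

Aperture: f/2.8 → f/2.5 → f/2.2 → f/2 → f/1.8 — 1 1/3 stops larger aperture (brighter).
Shutter speed: 1/1600 → 1/1250 → 1/1000 → 1/800 → 1/640 → 1/500 → 1/400 → 1/320 → 1/250 → 1/200 — 3 stops longer (brighter).
Net change so far: 4 1/3 stops brighter. Offset with the ISO: 10000 → 8000 → 6400 → 5000 → 4000 → 3200 → 2500 → 2000 → 1600 → 1250 → 1000 → 800 → 640 → 500.

ISO 500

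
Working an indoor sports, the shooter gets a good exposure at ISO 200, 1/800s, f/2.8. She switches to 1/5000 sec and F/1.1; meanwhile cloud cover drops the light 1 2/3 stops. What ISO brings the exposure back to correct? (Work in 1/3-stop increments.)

ISO 640

Scene light: 1 2/3 stops darker.
Shutter speed: 1/800 → 1/1000 → 1/1250 → 1/1600 → 1/2000 → 1/2500 → 1/3200 → 1/4000 → 1/5000 — 2 2/3 stops faster (darker).
Aperture: f/2.8 → f/2.5 → f/2.2 → f/2 → f/1.8 → f/1.6 → f/1.4 → f/1.2 → f/1.1 — 2 2/3 stops wider (brighter).
Net so far: 1 2/3 stops darker. ISO: 200 → 250 → 320 → 400 → 500 → 640.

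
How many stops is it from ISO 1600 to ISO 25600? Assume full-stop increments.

1600 → 3200 → 6400 → 12800 → 25600 — count the steps: 4 stops.

4 stops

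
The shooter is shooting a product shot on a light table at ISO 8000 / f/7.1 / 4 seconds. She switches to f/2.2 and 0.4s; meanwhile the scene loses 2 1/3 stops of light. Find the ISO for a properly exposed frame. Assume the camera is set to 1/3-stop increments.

Scene light: 2 1/3 stops darker.
Aperture: f/7.1 → f/6.3 → f/5.6 → f/5 → f/4.5 → f/4 → f/3.5 → f/3.2 → f/2.8 → f/2.5 → f/2.2 — 3 1/3 stops larger aperture (brighter).
Shutter speed: 4 → 3.2 → 2.5 → 2 → 1.6 → 1.3 → 1 → 0.8 → 0.6 → 0.5 → 0.4 — 3 1/3 stops shorter (darker).
Net so far: 2 1/3 stops darker. ISO: 8000 → 10000 → 12800 → 16000 → 20000 → 25600 → 32000 → 40000.

ISO 40000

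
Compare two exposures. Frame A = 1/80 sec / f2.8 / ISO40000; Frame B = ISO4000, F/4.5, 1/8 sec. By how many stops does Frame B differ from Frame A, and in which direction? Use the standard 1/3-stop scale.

1 1/3 stops darker

Aperture: f/2.8 → f/3.2 → f/3.5 → f/4 → f/4.5 — 1 1/3 stops stopped down (darker).
Shutter speed: 1/80 → 1/60 → 1/50 → 1/40 → 1/30 → 1/25 → 1/20 → 1/15 → 1/13 → 1/10 → 1/8 — 3 1/3 stops slower (brighter).
ISO: 40000 → 32000 → 25600 → 20000 → 16000 → 12800 → 10000 → 8000 → 6400 → 5000 → 4000 — 3 1/3 stops dropped (darker).
Net: −1 1/3 +3 1/3 −3 1/3 = −1 1/3 stops.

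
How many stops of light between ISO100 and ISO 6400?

6 stops

100 → 200 → 400 → 800 → 1600 → 3200 → 6400 — count the steps: 6 stops.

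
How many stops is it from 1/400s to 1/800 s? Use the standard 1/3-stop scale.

1/400 → 1/500 → 1/640 → 1/800 — count the steps: 3 third-stops = 1 stop.

1 stop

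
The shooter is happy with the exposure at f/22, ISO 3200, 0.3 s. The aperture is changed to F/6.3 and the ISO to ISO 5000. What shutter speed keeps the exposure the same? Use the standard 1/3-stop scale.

Aperture: f/22 → f/20 → f/18 → f/16 → f/14 → f/13 → f/11 → f/10 → f/9 → f/8 → f/7.1 → f/6.3 — 3 2/3 stops larger aperture (brighter).
ISO: 3200 → 4000 → 5000 — 2/3 stop raised (brighter).
Net change so far: 4 1/3 stops brighter. Offset with the shutter speed: 0.3 → 1/4 → 1/5 → 1/6 → 1/8 → 1/10 → 1/13 → 1/15 → 1/20 → 1/25 → 1/30 → 1/40 → 1/50 → 1/60.

1/60s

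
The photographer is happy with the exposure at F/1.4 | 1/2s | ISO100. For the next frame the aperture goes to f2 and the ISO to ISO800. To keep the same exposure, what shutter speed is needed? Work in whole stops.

1/8s

Aperture: f/1.4 → f/2 — 1 stop smaller aperture (darker).
ISO: 100 → 200 → 400 → 800 — 3 stops higher (brighter).
Net change so far: 2 stops brighter. Offset with the shutter speed: 1/2 → 1/4 → 1/8.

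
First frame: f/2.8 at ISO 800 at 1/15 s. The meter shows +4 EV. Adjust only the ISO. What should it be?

Overexposed by 4 stops → need 4 stops darker.
ISO: 800 → 400 → 200 → 100 → 50.

ISO 50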